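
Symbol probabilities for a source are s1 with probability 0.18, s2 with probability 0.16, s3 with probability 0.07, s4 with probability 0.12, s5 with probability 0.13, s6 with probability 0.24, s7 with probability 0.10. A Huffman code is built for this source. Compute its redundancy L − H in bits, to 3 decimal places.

Entropy H = −Σ p log₂ p ≈ 2.7129 bits.
Huffman merges: 7/100+1/10→17/100; 3/25+13/100→1/4; 4/25+17/100→33/100; 9/50+6/25→21/50; 1/4+33/100→29/50; 21/50+29/50→1. L = 11/4 ≈ 2.7500.
L − H = 2.7500 − 2.7129 = 0.037 bits.

0.037 bits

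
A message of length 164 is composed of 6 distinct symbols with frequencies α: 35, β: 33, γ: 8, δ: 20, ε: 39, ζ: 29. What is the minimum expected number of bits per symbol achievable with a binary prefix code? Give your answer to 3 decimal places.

2.518 bits/symbol

Probabilities are the counts divided by 164.
Repeatedly combine the two least-probable nodes; the expected code length is the sum of the merged weights.
merge 2/41 + 5/41 → 7/41
merge 7/41 + 29/164 → 57/164
merge 33/164 + 35/164 → 17/41
merge 39/164 + 57/164 → 24/41
merge 17/41 + 24/41 → 1
L = 7/41 + 57/164 + 17/41 + 24/41 + 1 = 413/164 ≈ 2.518 bits/symbol.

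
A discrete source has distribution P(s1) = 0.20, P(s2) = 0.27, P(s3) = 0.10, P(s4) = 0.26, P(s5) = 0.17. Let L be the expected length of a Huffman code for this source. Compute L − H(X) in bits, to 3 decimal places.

0.024 bits

Entropy H = −Σ p log₂ p ≈ 2.2465 bits.
Huffman merges: 1/10+17/100→27/100; 1/5+13/50→23/50; 27/100+27/100→27/50; 23/50+27/50→1. L = 227/100 ≈ 2.2700.
L − H = 2.2700 − 2.2465 = 0.024 bits.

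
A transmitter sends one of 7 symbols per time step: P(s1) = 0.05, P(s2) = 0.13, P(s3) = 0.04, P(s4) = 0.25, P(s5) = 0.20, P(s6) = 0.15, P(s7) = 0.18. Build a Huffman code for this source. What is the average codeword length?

2.64 bits/symbol

Repeatedly combine the two least-probable nodes; the expected code length is the sum of the merged weights.
merge 1/25 + 1/20 → 9/100
merge 9/100 + 13/100 → 11/50
merge 3/20 + 9/50 → 33/100
merge 1/5 + 11/50 → 21/50
merge 1/4 + 33/100 → 29/50
merge 21/50 + 29/50 → 1
L = 9/100 + 11/50 + 33/100 + 21/50 + 29/50 + 1 = 66/25 = 2.64 bits/symbol.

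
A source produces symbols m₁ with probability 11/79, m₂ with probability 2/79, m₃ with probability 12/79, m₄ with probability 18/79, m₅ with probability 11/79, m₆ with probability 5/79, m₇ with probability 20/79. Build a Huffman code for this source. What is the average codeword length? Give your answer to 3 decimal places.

2.608 bits/symbol

Repeatedly combine the two least-probable nodes; the expected code length is the sum of the merged weights.
merge 2/79 + 5/79 → 7/79
merge 7/79 + 11/79 → 18/79
merge 11/79 + 12/79 → 23/79
merge 18/79 + 18/79 → 36/79
merge 20/79 + 23/79 → 43/79
merge 36/79 + 43/79 → 1
L = 7/79 + 18/79 + 23/79 + 36/79 + 43/79 + 1 = 206/79 ≈ 2.608 bits/symbol.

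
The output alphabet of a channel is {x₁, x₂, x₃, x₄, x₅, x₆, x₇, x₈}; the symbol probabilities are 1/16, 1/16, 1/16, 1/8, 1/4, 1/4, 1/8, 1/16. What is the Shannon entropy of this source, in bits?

2.75 bits

Each probability is a power of 1/2, so log₂(1/p) is an integer.
H = Σ p·log₂(1/p) = 1/16·4 + 1/16·4 + 1/16·4 + 1/8·3 + 1/4·2 + 1/4·2 + 1/8·3 + 1/16·4 = 2.75 bits.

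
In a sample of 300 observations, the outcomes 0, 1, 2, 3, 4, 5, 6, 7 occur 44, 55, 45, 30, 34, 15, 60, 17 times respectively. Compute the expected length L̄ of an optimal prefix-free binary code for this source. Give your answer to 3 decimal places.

2.907 bits/symbol

Probabilities are the counts divided by 300.
Repeatedly combine the two least-probable nodes; the expected code length is the sum of the merged weights.
merge 1/20 + 17/300 → 8/75
merge 1/10 + 8/75 → 31/150
merge 17/150 + 11/75 → 13/50
merge 3/20 + 11/60 → 1/3
merge 1/5 + 31/150 → 61/150
merge 13/50 + 1/3 → 89/150
merge 61/150 + 89/150 → 1
L = 8/75 + 31/150 + 13/50 + 1/3 + 61/150 + 89/150 + 1 = 218/75 ≈ 2.907 bits/symbol.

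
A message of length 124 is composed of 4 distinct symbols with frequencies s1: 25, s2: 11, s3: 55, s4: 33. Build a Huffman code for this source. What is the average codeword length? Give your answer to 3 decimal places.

Probabilities are the counts divided by 124.
Repeatedly combine the two least-probable nodes; the expected code length is the sum of the merged weights.
merge 11/124 + 25/124 → 9/31
merge 33/124 + 9/31 → 69/124
merge 55/124 + 69/124 → 1
L = 9/31 + 69/124 + 1 = 229/124 ≈ 1.847 bits/symbol.

1.847 bits/symbol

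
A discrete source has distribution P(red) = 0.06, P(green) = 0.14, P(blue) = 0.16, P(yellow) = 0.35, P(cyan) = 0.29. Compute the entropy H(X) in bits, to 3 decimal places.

H = −Σ pᵢ log₂ pᵢ.
−0.06·log₂(0.06) = 0.2435
−0.14·log₂(0.14) = 0.3971
−0.16·log₂(0.16) = 0.4230
−0.35·log₂(0.35) = 0.5301
−0.29·log₂(0.29) = 0.5179
Sum ≈ 2.1117 → 2.112 bits.

2.112 bits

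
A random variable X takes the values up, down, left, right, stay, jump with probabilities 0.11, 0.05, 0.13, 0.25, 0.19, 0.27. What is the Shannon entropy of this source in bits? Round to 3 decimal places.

H = −Σ pᵢ log₂ pᵢ.
−0.11·log₂(0.11) = 0.3503
−0.05·log₂(0.05) = 0.2161
−0.13·log₂(0.13) = 0.3826
−0.25·log₂(0.25) = 0.5000
−0.19·log₂(0.19) = 0.4552
−0.27·log₂(0.27) = 0.5100
Sum ≈ 2.4143 → 2.414 bits.

2.414 bits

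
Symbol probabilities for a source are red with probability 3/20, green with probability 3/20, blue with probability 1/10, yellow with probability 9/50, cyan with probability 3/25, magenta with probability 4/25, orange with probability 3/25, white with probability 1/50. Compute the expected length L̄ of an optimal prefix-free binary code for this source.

Repeatedly combine the two least-probable nodes; the expected code length is the sum of the merged weights.
merge 1/50 + 1/10 → 3/25
merge 3/25 + 3/25 → 6/25
merge 3/25 + 3/20 → 27/100
merge 3/20 + 4/25 → 31/100
merge 9/50 + 6/25 → 21/50
merge 27/100 + 31/100 → 29/50
merge 21/50 + 29/50 → 1
L = 3/25 + 6/25 + 27/100 + 31/100 + 21/50 + 29/50 + 1 = 147/50 = 2.94 bits/symbol.

2.94 bits/symbol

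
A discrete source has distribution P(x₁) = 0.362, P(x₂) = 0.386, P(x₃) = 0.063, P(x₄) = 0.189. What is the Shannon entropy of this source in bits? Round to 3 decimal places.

H = −Σ pᵢ log₂ pᵢ.
−0.362·log₂(0.362) = 0.5307
−0.386·log₂(0.386) = 0.5301
−0.063·log₂(0.063) = 0.2513
−0.189·log₂(0.189) = 0.4543
Sum ≈ 1.7663 → 1.766 bits.

1.766 bits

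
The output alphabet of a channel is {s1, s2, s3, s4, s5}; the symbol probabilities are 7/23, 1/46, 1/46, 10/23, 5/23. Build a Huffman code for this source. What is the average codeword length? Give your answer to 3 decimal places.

Repeatedly combine the two least-probable nodes; the expected code length is the sum of the merged weights.
merge 1/46 + 1/46 → 1/23
merge 1/23 + 5/23 → 6/23
merge 6/23 + 7/23 → 13/23
merge 10/23 + 13/23 → 1
L = 1/23 + 6/23 + 13/23 + 1 = 43/23 ≈ 1.870 bits/symbol.

1.870 bits/symbol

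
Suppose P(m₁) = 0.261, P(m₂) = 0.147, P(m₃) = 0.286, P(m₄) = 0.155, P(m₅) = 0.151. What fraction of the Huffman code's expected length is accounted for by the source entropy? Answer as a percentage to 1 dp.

Entropy H = −Σ p log₂ p ≈ 2.2576 bits.
Huffman merges: 147/1000+151/1000→149/500; 31/200+261/1000→52/125; 143/500+149/500→73/125; 52/125+73/125→1. L = 1149/500 ≈ 2.2980.
Efficiency = H/L = 2.2576/2.2980 = 98.2%.

98.2%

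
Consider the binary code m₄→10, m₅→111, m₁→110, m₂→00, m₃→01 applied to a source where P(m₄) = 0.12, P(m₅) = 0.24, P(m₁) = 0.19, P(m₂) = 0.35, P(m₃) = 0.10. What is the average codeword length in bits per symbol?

L̄ = Σ pᵢ·ℓᵢ = 0.12·2 + 0.24·3 + 0.19·3 + 0.35·2 + 0.10·2 = 2.43 bits/symbol.

2.43 bits/symbol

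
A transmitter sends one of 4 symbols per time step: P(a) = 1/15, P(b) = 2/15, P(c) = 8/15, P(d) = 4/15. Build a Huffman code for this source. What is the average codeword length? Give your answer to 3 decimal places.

Repeatedly combine the two least-probable nodes; the expected code length is the sum of the merged weights.
merge 1/15 + 2/15 → 1/5
merge 1/5 + 4/15 → 7/15
merge 7/15 + 8/15 → 1
L = 1/5 + 7/15 + 1 = 5/3 ≈ 1.667 bits/symbol.

1.667 bits/symbol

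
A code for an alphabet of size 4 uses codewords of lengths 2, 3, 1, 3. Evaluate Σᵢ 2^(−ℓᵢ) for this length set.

With common denominator 2^3 = 8: Σ 2^(−ℓᵢ) = 2/8 + 1/8 + 4/8 + 1/8 = 8/8 = 1.

1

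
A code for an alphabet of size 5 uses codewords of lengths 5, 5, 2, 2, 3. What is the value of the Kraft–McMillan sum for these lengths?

With common denominator 2^5 = 32: Σ 2^(−ℓᵢ) = 1/32 + 1/32 + 8/32 + 8/32 + 4/32 = 22/32 = 0.6875.

0.6875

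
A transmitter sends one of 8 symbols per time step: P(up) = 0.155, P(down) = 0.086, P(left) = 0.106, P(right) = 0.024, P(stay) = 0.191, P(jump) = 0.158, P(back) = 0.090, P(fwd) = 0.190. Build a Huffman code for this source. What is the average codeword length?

Repeatedly combine the two least-probable nodes; the expected code length is the sum of the merged weights.
merge 3/125 + 43/500 → 11/100
merge 9/100 + 53/500 → 49/250
merge 11/100 + 31/200 → 53/200
merge 79/500 + 19/100 → 87/250
merge 191/1000 + 49/250 → 387/1000
merge 53/200 + 87/250 → 613/1000
merge 387/1000 + 613/1000 → 1
L = 11/100 + 49/250 + 53/200 + 87/250 + 387/1000 + 613/1000 + 1 = 2919/1000 = 2.919 bits/symbol.

2.919 bits/symbol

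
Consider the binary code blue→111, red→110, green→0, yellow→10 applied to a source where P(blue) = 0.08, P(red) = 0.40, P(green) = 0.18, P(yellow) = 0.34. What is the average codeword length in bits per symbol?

2.3 bits/symbol

L̄ = Σ pᵢ·ℓᵢ = 0.08·3 + 0.40·3 + 0.18·1 + 0.34·2 = 2.3 bits/symbol.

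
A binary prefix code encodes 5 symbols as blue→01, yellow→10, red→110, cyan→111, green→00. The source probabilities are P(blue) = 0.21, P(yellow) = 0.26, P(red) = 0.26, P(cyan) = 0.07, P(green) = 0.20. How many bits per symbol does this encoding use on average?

L̄ = Σ pᵢ·ℓᵢ = 0.21·2 + 0.26·2 + 0.26·3 + 0.07·3 + 0.20·2 = 2.33 bits/symbol.

2.33 bits/symbol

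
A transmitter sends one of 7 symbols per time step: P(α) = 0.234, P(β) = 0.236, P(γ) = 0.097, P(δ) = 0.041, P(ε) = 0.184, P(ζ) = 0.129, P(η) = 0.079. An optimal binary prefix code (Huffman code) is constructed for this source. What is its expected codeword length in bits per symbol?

Repeatedly combine the two least-probable nodes; the expected code length is the sum of the merged weights.
merge 41/1000 + 79/1000 → 3/25
merge 97/1000 + 3/25 → 217/1000
merge 129/1000 + 23/125 → 313/1000
merge 217/1000 + 117/500 → 451/1000
merge 59/250 + 313/1000 → 549/1000
merge 451/1000 + 549/1000 → 1
L = 3/25 + 217/1000 + 313/1000 + 451/1000 + 549/1000 + 1 = 53/20 = 2.65 bits/symbol.

2.65 bits/symbol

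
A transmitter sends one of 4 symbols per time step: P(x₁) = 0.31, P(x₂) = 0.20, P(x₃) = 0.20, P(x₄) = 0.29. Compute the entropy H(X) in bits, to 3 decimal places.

H = −Σ pᵢ log₂ pᵢ.
−0.31·log₂(0.31) = 0.5238
−0.20·log₂(0.20) = 0.4644
−0.20·log₂(0.20) = 0.4644
−0.29·log₂(0.29) = 0.5179
Sum ≈ 1.9705 → 1.970 bits.

1.970 bits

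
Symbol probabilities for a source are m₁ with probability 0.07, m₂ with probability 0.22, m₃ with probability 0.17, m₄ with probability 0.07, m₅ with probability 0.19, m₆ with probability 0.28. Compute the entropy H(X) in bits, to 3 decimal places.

H = −Σ pᵢ log₂ pᵢ.
−0.07·log₂(0.07) = 0.2686
−0.22·log₂(0.22) = 0.4806
−0.17·log₂(0.17) = 0.4346
−0.07·log₂(0.07) = 0.2686
−0.19·log₂(0.19) = 0.4552
−0.28·log₂(0.28) = 0.5142
Sum ≈ 2.4217 → 2.422 bits.

2.422 bits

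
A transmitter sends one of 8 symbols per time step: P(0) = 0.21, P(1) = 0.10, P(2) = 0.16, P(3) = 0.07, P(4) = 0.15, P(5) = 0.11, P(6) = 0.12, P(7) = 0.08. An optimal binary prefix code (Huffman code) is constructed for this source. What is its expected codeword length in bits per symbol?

Repeatedly combine the two least-probable nodes; the expected code length is the sum of the merged weights.
merge 7/100 + 2/25 → 3/20
merge 1/10 + 11/100 → 21/100
merge 3/25 + 3/20 → 27/100
merge 3/20 + 4/25 → 31/100
merge 21/100 + 21/100 → 21/50
merge 27/100 + 31/100 → 29/50
merge 21/50 + 29/50 → 1
L = 3/20 + 21/100 + 27/100 + 31/100 + 21/50 + 29/50 + 1 = 147/50 = 2.94 bits/symbol.

2.94 bits/symbol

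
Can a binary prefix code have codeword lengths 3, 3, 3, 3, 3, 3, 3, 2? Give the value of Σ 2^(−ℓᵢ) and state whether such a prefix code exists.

With common denominator 2^3 = 8: Σ 2^(−ℓᵢ) = 1/8 + 1/8 + 1/8 + 1/8 + 1/8 + 1/8 + 1/8 + 2/8 = 9/8 = 1.125.
Kraft's inequality requires Σ ≤ 1; here Σ = 1.125 > 1, so no such prefix code exists.

1.125; no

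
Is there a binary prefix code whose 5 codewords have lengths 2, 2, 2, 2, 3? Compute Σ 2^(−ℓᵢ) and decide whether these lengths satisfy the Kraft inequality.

With common denominator 2^3 = 8: Σ 2^(−ℓᵢ) = 2/8 + 2/8 + 2/8 + 2/8 + 1/8 = 9/8 = 1.125.
Kraft's inequality requires Σ ≤ 1; here Σ = 1.125 > 1, so no such prefix code exists.

1.125; no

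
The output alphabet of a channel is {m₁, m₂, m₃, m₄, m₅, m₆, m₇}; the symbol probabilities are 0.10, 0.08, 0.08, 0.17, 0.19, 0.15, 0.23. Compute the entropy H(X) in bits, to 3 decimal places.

H = −Σ pᵢ log₂ pᵢ.
−0.10·log₂(0.10) = 0.3322
−0.08·log₂(0.08) = 0.2915
−0.08·log₂(0.08) = 0.2915
−0.17·log₂(0.17) = 0.4346
−0.19·log₂(0.19) = 0.4552
−0.15·log₂(0.15) = 0.4105
−0.23·log₂(0.23) = 0.4877
Sum ≈ 2.7032 → 2.703 bits.

2.703 bits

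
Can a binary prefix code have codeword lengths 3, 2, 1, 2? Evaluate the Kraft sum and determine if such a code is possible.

With common denominator 2^3 = 8: Σ 2^(−ℓᵢ) = 1/8 + 2/8 + 4/8 + 2/8 = 9/8 = 1.125.
Kraft's inequality requires Σ ≤ 1; here Σ = 1.125 > 1, so no such prefix code exists.

1.125; no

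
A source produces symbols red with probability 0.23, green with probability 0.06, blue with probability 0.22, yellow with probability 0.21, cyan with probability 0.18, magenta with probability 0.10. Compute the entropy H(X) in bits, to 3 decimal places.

H = −Σ pᵢ log₂ pᵢ.
−0.23·log₂(0.23) = 0.4877
−0.06·log₂(0.06) = 0.2435
−0.22·log₂(0.22) = 0.4806
−0.21·log₂(0.21) = 0.4728
−0.18·log₂(0.18) = 0.4453
−0.10·log₂(0.10) = 0.3322
Sum ≈ 2.4621 → 2.462 bits.

2.462 bits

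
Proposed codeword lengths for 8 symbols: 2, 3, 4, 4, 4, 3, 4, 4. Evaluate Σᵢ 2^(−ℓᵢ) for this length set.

With common denominator 2^4 = 16: Σ 2^(−ℓᵢ) = 4/16 + 2/16 + 1/16 + 1/16 + 1/16 + 2/16 + 1/16 + 1/16 = 13/16 = 0.8125.

0.8125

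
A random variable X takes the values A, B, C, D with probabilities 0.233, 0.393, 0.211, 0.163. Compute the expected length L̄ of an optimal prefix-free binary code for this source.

1.981 bits/symbol

Repeatedly combine the two least-probable nodes; the expected code length is the sum of the merged weights.
merge 163/1000 + 211/1000 → 187/500
merge 233/1000 + 187/500 → 607/1000
merge 393/1000 + 607/1000 → 1
L = 187/500 + 607/1000 + 1 = 1981/1000 = 1.981 bits/symbol.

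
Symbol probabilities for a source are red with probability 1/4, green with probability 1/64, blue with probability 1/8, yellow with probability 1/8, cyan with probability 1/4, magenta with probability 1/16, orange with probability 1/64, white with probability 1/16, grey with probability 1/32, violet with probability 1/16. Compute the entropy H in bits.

Each probability is a power of 1/2, so log₂(1/p) is an integer.
H = Σ p·log₂(1/p) = 1/4·2 + 1/64·6 + 1/8·3 + 1/8·3 + 1/4·2 + 1/16·4 + 1/64·6 + 1/16·4 + 1/32·5 + 1/16·4 = 2.84375 bits.

2.84375 bits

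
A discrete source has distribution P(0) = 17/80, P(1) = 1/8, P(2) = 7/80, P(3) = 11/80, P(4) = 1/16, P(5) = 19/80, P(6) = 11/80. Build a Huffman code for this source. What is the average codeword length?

Repeatedly combine the two least-probable nodes; the expected code length is the sum of the merged weights.
merge 1/16 + 7/80 → 3/20
merge 1/8 + 11/80 → 21/80
merge 11/80 + 3/20 → 23/80
merge 17/80 + 19/80 → 9/20
merge 21/80 + 23/80 → 11/20
merge 9/20 + 11/20 → 1
L = 3/20 + 21/80 + 23/80 + 9/20 + 11/20 + 1 = 27/10 = 2.7 bits/symbol.

2.7 bits/symbol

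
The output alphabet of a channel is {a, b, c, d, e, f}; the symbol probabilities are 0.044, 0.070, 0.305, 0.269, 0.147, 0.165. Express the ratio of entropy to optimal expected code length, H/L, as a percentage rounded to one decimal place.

Entropy H = −Σ p log₂ p ≈ 2.3344 bits.
Huffman merges: 11/250+7/100→57/500; 57/500+147/1000→261/1000; 33/200+261/1000→213/500; 269/1000+61/200→287/500; 213/500+287/500→1. L = 19/8 ≈ 2.3750.
Efficiency = H/L = 2.3344/2.3750 = 98.3%.

98.3%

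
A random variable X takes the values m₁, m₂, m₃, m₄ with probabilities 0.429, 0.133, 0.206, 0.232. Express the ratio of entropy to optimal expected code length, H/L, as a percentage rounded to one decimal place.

Entropy H = −Σ p log₂ p ≈ 1.8694 bits.
Huffman merges: 133/1000+103/500→339/1000; 29/125+339/1000→571/1000; 429/1000+571/1000→1. L = 191/100 ≈ 1.9100.
Efficiency = H/L = 1.8694/1.9100 = 97.9%.

97.9%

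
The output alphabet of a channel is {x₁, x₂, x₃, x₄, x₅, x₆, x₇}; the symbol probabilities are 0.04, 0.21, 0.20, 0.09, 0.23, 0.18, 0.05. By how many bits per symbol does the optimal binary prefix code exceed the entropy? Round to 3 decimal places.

Entropy H = −Σ p log₂ p ≈ 2.5847 bits.
Huffman merges: 1/25+1/20→9/100; 9/100+9/100→9/50; 9/50+9/50→9/25; 1/5+21/100→41/100; 23/100+9/25→59/100; 41/100+59/100→1. L = 263/100 ≈ 2.6300.
L − H = 2.6300 − 2.5847 = 0.045 bits.

0.045 bits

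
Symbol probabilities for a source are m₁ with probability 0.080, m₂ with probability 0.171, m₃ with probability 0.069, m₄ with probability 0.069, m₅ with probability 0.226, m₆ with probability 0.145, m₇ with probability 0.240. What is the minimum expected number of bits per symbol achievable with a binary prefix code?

Repeatedly combine the two least-probable nodes; the expected code length is the sum of the merged weights.
merge 69/1000 + 69/1000 → 69/500
merge 2/25 + 69/500 → 109/500
merge 29/200 + 171/1000 → 79/250
merge 109/500 + 113/500 → 111/250
merge 6/25 + 79/250 → 139/250
merge 111/250 + 139/250 → 1
L = 69/500 + 109/500 + 79/250 + 111/250 + 139/250 + 1 = 334/125 = 2.672 bits/symbol.

2.672 bits/symbol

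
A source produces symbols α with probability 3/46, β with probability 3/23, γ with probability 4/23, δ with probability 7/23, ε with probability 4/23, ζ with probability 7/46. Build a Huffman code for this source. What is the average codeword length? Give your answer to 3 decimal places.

2.522 bits/symbol

Repeatedly combine the two least-probable nodes; the expected code length is the sum of the merged weights.
merge 3/46 + 3/23 → 9/46
merge 7/46 + 4/23 → 15/46
merge 4/23 + 9/46 → 17/46
merge 7/23 + 15/46 → 29/46
merge 17/46 + 29/46 → 1
L = 9/46 + 15/46 + 17/46 + 29/46 + 1 = 58/23 ≈ 2.522 bits/symbol.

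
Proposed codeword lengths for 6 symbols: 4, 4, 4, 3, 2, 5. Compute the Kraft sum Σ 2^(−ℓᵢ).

0.59375

With common denominator 2^5 = 32: Σ 2^(−ℓᵢ) = 2/32 + 2/32 + 2/32 + 4/32 + 8/32 + 1/32 = 19/32 = 0.59375.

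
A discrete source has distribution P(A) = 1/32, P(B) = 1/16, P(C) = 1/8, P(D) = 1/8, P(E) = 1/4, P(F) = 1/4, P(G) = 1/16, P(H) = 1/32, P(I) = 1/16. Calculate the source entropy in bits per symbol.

Each probability is a power of 1/2, so log₂(1/p) is an integer.
H = Σ p·log₂(1/p) = 1/32·5 + 1/16·4 + 1/8·3 + 1/8·3 + 1/4·2 + 1/4·2 + 1/16·4 + 1/32·5 + 1/16·4 = 2.8125 bits.

2.8125 bits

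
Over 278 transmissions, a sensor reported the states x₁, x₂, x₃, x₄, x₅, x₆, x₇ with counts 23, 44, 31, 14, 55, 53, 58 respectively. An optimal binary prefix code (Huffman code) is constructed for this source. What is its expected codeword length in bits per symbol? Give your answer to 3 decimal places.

Probabilities are the counts divided by 278.
Repeatedly combine the two least-probable nodes; the expected code length is the sum of the merged weights.
merge 7/139 + 23/278 → 37/278
merge 31/278 + 37/278 → 34/139
merge 22/139 + 53/278 → 97/278
merge 55/278 + 29/139 → 113/278
merge 34/139 + 97/278 → 165/278
merge 113/278 + 165/278 → 1
L = 37/278 + 34/139 + 97/278 + 113/278 + 165/278 + 1 = 379/139 ≈ 2.727 bits/symbol.

2.727 bits/symbol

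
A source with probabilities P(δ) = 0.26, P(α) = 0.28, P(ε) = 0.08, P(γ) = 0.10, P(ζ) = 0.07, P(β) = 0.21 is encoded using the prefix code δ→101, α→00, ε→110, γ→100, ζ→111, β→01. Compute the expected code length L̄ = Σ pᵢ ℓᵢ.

2.51 bits/symbol

L̄ = Σ pᵢ·ℓᵢ = 0.26·3 + 0.28·2 + 0.08·3 + 0.10·3 + 0.07·3 + 0.21·2 = 2.51 bits/symbol.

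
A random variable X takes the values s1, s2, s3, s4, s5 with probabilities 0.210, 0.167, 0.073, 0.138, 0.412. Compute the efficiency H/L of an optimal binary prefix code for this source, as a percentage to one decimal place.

96.6%

Entropy H = −Σ p log₂ p ≈ 2.1010 bits.
Huffman merges: 73/1000+69/500→211/1000; 167/1000+21/100→377/1000; 211/1000+377/1000→147/250; 103/250+147/250→1. L = 272/125 ≈ 2.1760.
Efficiency = H/L = 2.1010/2.1760 = 96.6%.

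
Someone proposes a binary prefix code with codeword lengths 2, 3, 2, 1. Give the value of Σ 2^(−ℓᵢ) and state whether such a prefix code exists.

With common denominator 2^3 = 8: Σ 2^(−ℓᵢ) = 2/8 + 1/8 + 2/8 + 4/8 = 9/8 = 1.125.
Kraft's inequality requires Σ ≤ 1; here Σ = 1.125 > 1, so no such prefix code exists.

1.125; no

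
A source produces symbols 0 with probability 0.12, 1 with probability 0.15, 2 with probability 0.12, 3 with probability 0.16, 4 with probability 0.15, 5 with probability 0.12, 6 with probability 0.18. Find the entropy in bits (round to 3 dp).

H = −Σ pᵢ log₂ pᵢ.
−0.12·log₂(0.12) = 0.3671
−0.15·log₂(0.15) = 0.4105
−0.12·log₂(0.12) = 0.3671
−0.16·log₂(0.16) = 0.4230
−0.15·log₂(0.15) = 0.4105
−0.12·log₂(0.12) = 0.3671
−0.18·log₂(0.18) = 0.4453
Sum ≈ 2.7906 → 2.791 bits.

2.791 bits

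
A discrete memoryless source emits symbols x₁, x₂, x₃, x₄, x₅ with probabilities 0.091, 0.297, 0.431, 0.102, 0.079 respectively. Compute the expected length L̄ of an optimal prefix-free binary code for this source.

2.011 bits/symbol

Repeatedly combine the two least-probable nodes; the expected code length is the sum of the merged weights.
merge 79/1000 + 91/1000 → 17/100
merge 51/500 + 17/100 → 34/125
merge 34/125 + 297/1000 → 569/1000
merge 431/1000 + 569/1000 → 1
L = 17/100 + 34/125 + 569/1000 + 1 = 2011/1000 = 2.011 bits/symbol.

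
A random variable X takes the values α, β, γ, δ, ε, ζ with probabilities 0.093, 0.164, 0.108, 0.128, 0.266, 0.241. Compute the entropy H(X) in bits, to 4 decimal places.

2.4758 bits

H = −Σ pᵢ log₂ pᵢ.
−0.093·log₂(0.093) = 0.3187
−0.164·log₂(0.164) = 0.4278
−0.108·log₂(0.108) = 0.3468
−0.128·log₂(0.128) = 0.3796
−0.266·log₂(0.266) = 0.5082
−0.241·log₂(0.241) = 0.4947
Sum ≈ 2.4758 → 2.4758 bits.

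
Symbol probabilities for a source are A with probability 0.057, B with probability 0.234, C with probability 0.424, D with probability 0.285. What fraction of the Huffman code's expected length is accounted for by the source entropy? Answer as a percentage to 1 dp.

Entropy H = −Σ p log₂ p ≈ 1.7669 bits.
Huffman merges: 57/1000+117/500→291/1000; 57/200+291/1000→72/125; 53/125+72/125→1. L = 1867/1000 ≈ 1.8670.
Efficiency = H/L = 1.7669/1.8670 = 94.6%.

94.6%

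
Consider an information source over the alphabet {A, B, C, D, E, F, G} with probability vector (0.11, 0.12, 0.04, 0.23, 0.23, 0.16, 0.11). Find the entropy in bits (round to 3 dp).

H = −Σ pᵢ log₂ pᵢ.
−0.11·log₂(0.11) = 0.3503
−0.12·log₂(0.12) = 0.3671
−0.04·log₂(0.04) = 0.1858
−0.23·log₂(0.23) = 0.4877
−0.23·log₂(0.23) = 0.4877
−0.16·log₂(0.16) = 0.4230
−0.11·log₂(0.11) = 0.3503
Sum ≈ 2.6517 → 2.652 bits.

2.652 bits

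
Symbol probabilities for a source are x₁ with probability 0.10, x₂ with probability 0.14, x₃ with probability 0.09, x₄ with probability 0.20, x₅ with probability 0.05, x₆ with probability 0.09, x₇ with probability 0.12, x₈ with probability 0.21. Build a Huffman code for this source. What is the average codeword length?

Repeatedly combine the two least-probable nodes; the expected code length is the sum of the merged weights.
merge 1/20 + 9/100 → 7/50
merge 9/100 + 1/10 → 19/100
merge 3/25 + 7/50 → 13/50
merge 7/50 + 19/100 → 33/100
merge 1/5 + 21/100 → 41/100
merge 13/50 + 33/100 → 59/100
merge 41/100 + 59/100 → 1
L = 7/50 + 19/100 + 13/50 + 33/100 + 41/100 + 59/100 + 1 = 73/25 = 2.92 bits/symbol.

2.92 bits/symbol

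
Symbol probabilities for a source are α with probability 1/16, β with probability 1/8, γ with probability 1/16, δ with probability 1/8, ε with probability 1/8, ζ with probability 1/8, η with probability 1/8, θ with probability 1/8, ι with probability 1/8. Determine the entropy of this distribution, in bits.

3.125 bits

Each probability is a power of 1/2, so log₂(1/p) is an integer.
H = Σ p·log₂(1/p) = 1/16·4 + 1/8·3 + 1/16·4 + 1/8·3 + 1/8·3 + 1/8·3 + 1/8·3 + 1/8·3 + 1/8·3 = 3.125 bits.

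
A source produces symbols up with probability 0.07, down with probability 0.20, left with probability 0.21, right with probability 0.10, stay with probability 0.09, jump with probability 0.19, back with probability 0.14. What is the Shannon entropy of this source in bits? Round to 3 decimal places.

2.703 bits

H = −Σ pᵢ log₂ pᵢ.
−0.07·log₂(0.07) = 0.2686
−0.20·log₂(0.20) = 0.4644
−0.21·log₂(0.21) = 0.4728
−0.10·log₂(0.10) = 0.3322
−0.09·log₂(0.09) = 0.3127
−0.19·log₂(0.19) = 0.4552
−0.14·log₂(0.14) = 0.3971
Sum ≈ 2.7029 → 2.703 bits.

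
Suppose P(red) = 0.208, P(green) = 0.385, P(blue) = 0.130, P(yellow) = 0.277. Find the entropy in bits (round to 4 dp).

1.8970 bits

H = −Σ pᵢ log₂ pᵢ.
−0.208·log₂(0.208) = 0.4712
−0.385·log₂(0.385) = 0.5302
−0.130·log₂(0.130) = 0.3826
−0.277·log₂(0.277) = 0.5130
Sum ≈ 1.8970 → 1.8970 bits.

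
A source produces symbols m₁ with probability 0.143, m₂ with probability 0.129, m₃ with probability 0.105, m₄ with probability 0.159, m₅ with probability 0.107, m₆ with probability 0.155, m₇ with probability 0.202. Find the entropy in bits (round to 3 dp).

2.774 bits

H = −Σ pᵢ log₂ pᵢ.
−0.143·log₂(0.143) = 0.4012
−0.129·log₂(0.129) = 0.3811
−0.105·log₂(0.105) = 0.3414
−0.159·log₂(0.159) = 0.4218
−0.107·log₂(0.107) = 0.3450
−0.155·log₂(0.155) = 0.4169
−0.202·log₂(0.202) = 0.4661
Sum ≈ 2.7736 → 2.774 bits.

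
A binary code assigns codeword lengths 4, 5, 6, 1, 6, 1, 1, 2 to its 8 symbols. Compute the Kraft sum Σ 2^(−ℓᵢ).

1.875

With common denominator 2^6 = 64: Σ 2^(−ℓᵢ) = 4/64 + 2/64 + 1/64 + 32/64 + 1/64 + 32/64 + 32/64 + 16/64 = 120/64 = 1.875.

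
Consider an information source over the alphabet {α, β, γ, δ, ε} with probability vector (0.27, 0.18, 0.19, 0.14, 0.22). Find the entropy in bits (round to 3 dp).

H = −Σ pᵢ log₂ pᵢ.
−0.27·log₂(0.27) = 0.5100
−0.18·log₂(0.18) = 0.4453
−0.19·log₂(0.19) = 0.4552
−0.14·log₂(0.14) = 0.3971
−0.22·log₂(0.22) = 0.4806
Sum ≈ 2.2882 → 2.288 bits.

2.288 bits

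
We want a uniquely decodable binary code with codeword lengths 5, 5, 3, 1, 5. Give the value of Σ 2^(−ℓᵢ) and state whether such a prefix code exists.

0.71875; yes

With common denominator 2^5 = 32: Σ 2^(−ℓᵢ) = 1/32 + 1/32 + 4/32 + 16/32 + 1/32 = 23/32 = 0.71875.
Kraft's inequality requires Σ ≤ 1; here Σ = 0.71875 ≤ 1, so such a prefix code exists.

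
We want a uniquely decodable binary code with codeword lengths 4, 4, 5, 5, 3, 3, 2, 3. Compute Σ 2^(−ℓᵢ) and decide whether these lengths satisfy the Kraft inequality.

With common denominator 2^5 = 32: Σ 2^(−ℓᵢ) = 2/32 + 2/32 + 1/32 + 1/32 + 4/32 + 4/32 + 8/32 + 4/32 = 26/32 = 0.8125.
Kraft's inequality requires Σ ≤ 1; here Σ = 0.8125 ≤ 1, so such a prefix code exists.

0.8125; yes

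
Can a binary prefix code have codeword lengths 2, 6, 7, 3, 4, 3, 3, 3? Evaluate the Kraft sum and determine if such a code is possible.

With common denominator 2^7 = 128: Σ 2^(−ℓᵢ) = 32/128 + 2/128 + 1/128 + 16/128 + 8/128 + 16/128 + 16/128 + 16/128 = 107/128 = 0.8359375.
Kraft's inequality requires Σ ≤ 1; here Σ = 0.8359375 ≤ 1, so such a prefix code exists.

0.8359375; yes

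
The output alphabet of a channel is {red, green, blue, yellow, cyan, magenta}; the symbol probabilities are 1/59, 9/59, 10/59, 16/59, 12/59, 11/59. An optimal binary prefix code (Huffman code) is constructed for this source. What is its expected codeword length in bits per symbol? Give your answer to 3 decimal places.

2.508 bits/symbol

Repeatedly combine the two least-probable nodes; the expected code length is the sum of the merged weights.
merge 1/59 + 9/59 → 10/59
merge 10/59 + 10/59 → 20/59
merge 11/59 + 12/59 → 23/59
merge 16/59 + 20/59 → 36/59
merge 23/59 + 36/59 → 1
L = 10/59 + 20/59 + 23/59 + 36/59 + 1 = 148/59 ≈ 2.508 bits/symbol.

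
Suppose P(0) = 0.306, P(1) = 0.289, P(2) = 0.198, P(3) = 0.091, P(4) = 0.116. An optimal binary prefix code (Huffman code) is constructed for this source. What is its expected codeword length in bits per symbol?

Repeatedly combine the two least-probable nodes; the expected code length is the sum of the merged weights.
merge 91/1000 + 29/250 → 207/1000
merge 99/500 + 207/1000 → 81/200
merge 289/1000 + 153/500 → 119/200
merge 81/200 + 119/200 → 1
L = 207/1000 + 81/200 + 119/200 + 1 = 2207/1000 = 2.207 bits/symbol.

2.207 bits/symbol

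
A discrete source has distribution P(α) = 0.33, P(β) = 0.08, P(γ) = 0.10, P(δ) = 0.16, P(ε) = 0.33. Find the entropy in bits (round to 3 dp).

H = −Σ pᵢ log₂ pᵢ.
−0.33·log₂(0.33) = 0.5278
−0.08·log₂(0.08) = 0.2915
−0.10·log₂(0.10) = 0.3322
−0.16·log₂(0.16) = 0.4230
−0.33·log₂(0.33) = 0.5278
Sum ≈ 2.1024 → 2.102 bits.

2.102 bits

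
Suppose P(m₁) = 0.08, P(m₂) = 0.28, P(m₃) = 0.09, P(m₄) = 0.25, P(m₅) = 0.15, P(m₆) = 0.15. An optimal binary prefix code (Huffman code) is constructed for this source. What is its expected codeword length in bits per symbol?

Repeatedly combine the two least-probable nodes; the expected code length is the sum of the merged weights.
merge 2/25 + 9/100 → 17/100
merge 3/20 + 3/20 → 3/10
merge 17/100 + 1/4 → 21/50
merge 7/25 + 3/10 → 29/50
merge 21/50 + 29/50 → 1
L = 17/100 + 3/10 + 21/50 + 29/50 + 1 = 247/100 = 2.47 bits/symbol.

2.47 bits/symbol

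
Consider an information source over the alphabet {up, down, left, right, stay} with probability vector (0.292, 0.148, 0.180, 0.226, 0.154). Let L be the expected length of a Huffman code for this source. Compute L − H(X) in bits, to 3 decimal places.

Entropy H = −Σ p log₂ p ≈ 2.2724 bits.
Huffman merges: 37/250+77/500→151/500; 9/50+113/500→203/500; 73/250+151/500→297/500; 203/500+297/500→1. L = 1151/500 ≈ 2.3020.
L − H = 2.3020 − 2.2724 = 0.030 bits.

0.030 bits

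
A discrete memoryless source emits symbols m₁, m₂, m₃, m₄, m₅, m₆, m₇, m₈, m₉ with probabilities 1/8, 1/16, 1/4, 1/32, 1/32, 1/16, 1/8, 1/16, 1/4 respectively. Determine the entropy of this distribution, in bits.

2.8125 bits

Each probability is a power of 1/2, so log₂(1/p) is an integer.
H = Σ p·log₂(1/p) = 1/8·3 + 1/16·4 + 1/4·2 + 1/32·5 + 1/32·5 + 1/16·4 + 1/8·3 + 1/16·4 + 1/4·2 = 2.8125 bits.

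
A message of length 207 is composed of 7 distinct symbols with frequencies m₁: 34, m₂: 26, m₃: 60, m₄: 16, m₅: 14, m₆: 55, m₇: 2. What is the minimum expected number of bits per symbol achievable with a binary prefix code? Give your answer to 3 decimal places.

Probabilities are the counts divided by 207.
Repeatedly combine the two least-probable nodes; the expected code length is the sum of the merged weights.
merge 2/207 + 14/207 → 16/207
merge 16/207 + 16/207 → 32/207
merge 26/207 + 32/207 → 58/207
merge 34/207 + 55/207 → 89/207
merge 58/207 + 20/69 → 118/207
merge 89/207 + 118/207 → 1
L = 16/207 + 32/207 + 58/207 + 89/207 + 118/207 + 1 = 520/207 ≈ 2.512 bits/symbol.

2.512 bits/symbol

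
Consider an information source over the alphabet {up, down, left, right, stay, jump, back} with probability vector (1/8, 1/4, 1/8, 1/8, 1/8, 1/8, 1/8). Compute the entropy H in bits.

Each probability is a power of 1/2, so log₂(1/p) is an integer.
H = Σ p·log₂(1/p) = 1/8·3 + 1/4·2 + 1/8·3 + 1/8·3 + 1/8·3 + 1/8·3 + 1/8·3 = 2.75 bits.

2.75 bits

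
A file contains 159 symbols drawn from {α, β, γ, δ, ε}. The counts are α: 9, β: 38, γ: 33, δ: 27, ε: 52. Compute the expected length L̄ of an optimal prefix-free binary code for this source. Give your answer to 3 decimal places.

Probabilities are the counts divided by 159.
Repeatedly combine the two least-probable nodes; the expected code length is the sum of the merged weights.
merge 3/53 + 9/53 → 12/53
merge 11/53 + 12/53 → 23/53
merge 38/159 + 52/159 → 30/53
merge 23/53 + 30/53 → 1
L = 12/53 + 23/53 + 30/53 + 1 = 118/53 ≈ 2.226 bits/symbol.

2.226 bits/symbol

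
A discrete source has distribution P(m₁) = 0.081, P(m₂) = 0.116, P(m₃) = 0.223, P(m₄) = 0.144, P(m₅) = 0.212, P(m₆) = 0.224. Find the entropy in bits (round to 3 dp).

2.497 bits

H = −Σ pᵢ log₂ pᵢ.
−0.081·log₂(0.081) = 0.2937
−0.116·log₂(0.116) = 0.3605
−0.223·log₂(0.223) = 0.4828
−0.144·log₂(0.144) = 0.4026
−0.212·log₂(0.212) = 0.4744
−0.224·log₂(0.224) = 0.4835
Sum ≈ 2.4975 → 2.497 bits.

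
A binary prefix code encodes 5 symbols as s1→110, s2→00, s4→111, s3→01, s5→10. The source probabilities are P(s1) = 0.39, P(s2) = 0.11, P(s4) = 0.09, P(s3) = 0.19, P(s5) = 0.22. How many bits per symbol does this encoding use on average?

L̄ = Σ pᵢ·ℓᵢ = 0.39·3 + 0.11·2 + 0.09·3 + 0.19·2 + 0.22·2 = 2.48 bits/symbol.

2.48 bits/symbol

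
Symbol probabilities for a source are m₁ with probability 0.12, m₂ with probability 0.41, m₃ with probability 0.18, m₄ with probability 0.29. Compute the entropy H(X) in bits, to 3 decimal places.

H = −Σ pᵢ log₂ pᵢ.
−0.12·log₂(0.12) = 0.3671
−0.41·log₂(0.41) = 0.5274
−0.18·log₂(0.18) = 0.4453
−0.29·log₂(0.29) = 0.5179
Sum ≈ 1.8577 → 1.858 bits.

1.858 bits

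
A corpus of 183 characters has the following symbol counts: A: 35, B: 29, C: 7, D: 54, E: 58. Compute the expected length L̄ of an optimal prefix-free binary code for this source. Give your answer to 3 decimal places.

Probabilities are the counts divided by 183.
Repeatedly combine the two least-probable nodes; the expected code length is the sum of the merged weights.
merge 7/183 + 29/183 → 12/61
merge 35/183 + 12/61 → 71/183
merge 18/61 + 58/183 → 112/183
merge 71/183 + 112/183 → 1
L = 12/61 + 71/183 + 112/183 + 1 = 134/61 ≈ 2.197 bits/symbol.

2.197 bits/symbol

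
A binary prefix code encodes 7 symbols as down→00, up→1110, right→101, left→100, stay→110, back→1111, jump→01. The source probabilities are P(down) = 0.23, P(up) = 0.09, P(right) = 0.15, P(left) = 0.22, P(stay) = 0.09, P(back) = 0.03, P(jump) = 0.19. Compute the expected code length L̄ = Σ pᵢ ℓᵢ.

L̄ = Σ pᵢ·ℓᵢ = 0.23·2 + 0.09·4 + 0.15·3 + 0.22·3 + 0.09·3 + 0.03·4 + 0.19·2 = 2.7 bits/symbol.

2.7 bits/symbol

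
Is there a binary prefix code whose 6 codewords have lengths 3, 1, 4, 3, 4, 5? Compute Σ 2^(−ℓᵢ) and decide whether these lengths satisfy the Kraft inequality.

With common denominator 2^5 = 32: Σ 2^(−ℓᵢ) = 4/32 + 16/32 + 2/32 + 4/32 + 2/32 + 1/32 = 29/32 = 0.90625.
Kraft's inequality requires Σ ≤ 1; here Σ = 0.90625 ≤ 1, so such a prefix code exists.

0.90625; yes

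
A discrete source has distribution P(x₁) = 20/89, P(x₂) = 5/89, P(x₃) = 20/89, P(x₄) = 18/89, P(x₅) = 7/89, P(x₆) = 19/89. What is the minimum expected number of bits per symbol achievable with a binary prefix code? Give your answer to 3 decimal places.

Repeatedly combine the two least-probable nodes; the expected code length is the sum of the merged weights.
merge 5/89 + 7/89 → 12/89
merge 12/89 + 18/89 → 30/89
merge 19/89 + 20/89 → 39/89
merge 20/89 + 30/89 → 50/89
merge 39/89 + 50/89 → 1
L = 12/89 + 30/89 + 39/89 + 50/89 + 1 = 220/89 ≈ 2.472 bits/symbol.

2.472 bits/symbol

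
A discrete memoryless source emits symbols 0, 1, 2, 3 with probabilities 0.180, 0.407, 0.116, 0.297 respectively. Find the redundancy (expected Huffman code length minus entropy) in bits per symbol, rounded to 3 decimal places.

0.035 bits

Entropy H = −Σ p log₂ p ≈ 1.8538 bits.
Huffman merges: 29/250+9/50→37/125; 37/125+297/1000→593/1000; 407/1000+593/1000→1. L = 1889/1000 ≈ 1.8890.
L − H = 1.8890 − 1.8538 = 0.035 bits.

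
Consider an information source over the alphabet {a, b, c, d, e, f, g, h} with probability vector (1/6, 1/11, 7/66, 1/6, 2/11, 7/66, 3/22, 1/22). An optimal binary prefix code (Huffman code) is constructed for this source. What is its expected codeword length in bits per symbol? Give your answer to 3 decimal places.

2.955 bits/symbol

Repeatedly combine the two least-probable nodes; the expected code length is the sum of the merged weights.
merge 1/22 + 1/11 → 3/22
merge 7/66 + 7/66 → 7/33
merge 3/22 + 3/22 → 3/11
merge 1/6 + 1/6 → 1/3
merge 2/11 + 7/33 → 13/33
merge 3/11 + 1/3 → 20/33
merge 13/33 + 20/33 → 1
L = 3/22 + 7/33 + 3/11 + 1/3 + 13/33 + 20/33 + 1 = 65/22 ≈ 2.955 bits/symbol.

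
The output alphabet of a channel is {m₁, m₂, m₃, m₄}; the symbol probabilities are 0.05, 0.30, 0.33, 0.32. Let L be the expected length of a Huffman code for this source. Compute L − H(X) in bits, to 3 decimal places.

Entropy H = −Σ p log₂ p ≈ 1.7910 bits.
Huffman merges: 1/20+3/10→7/20; 8/25+33/100→13/20; 7/20+13/20→1. L = 2 ≈ 2.0000.
L − H = 2.0000 − 1.7910 = 0.209 bits.

0.209 bits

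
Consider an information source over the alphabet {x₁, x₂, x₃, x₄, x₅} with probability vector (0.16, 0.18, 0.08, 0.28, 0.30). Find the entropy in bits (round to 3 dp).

H = −Σ pᵢ log₂ pᵢ.
−0.16·log₂(0.16) = 0.4230
−0.18·log₂(0.18) = 0.4453
−0.08·log₂(0.08) = 0.2915
−0.28·log₂(0.28) = 0.5142
−0.30·log₂(0.30) = 0.5211
Sum ≈ 2.1951 → 2.195 bits.

2.195 bits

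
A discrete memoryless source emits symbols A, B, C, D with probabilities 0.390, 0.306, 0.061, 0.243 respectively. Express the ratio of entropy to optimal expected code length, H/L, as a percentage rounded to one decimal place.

93.8%

Entropy H = −Σ p log₂ p ≈ 1.7947 bits.
Huffman merges: 61/1000+243/1000→38/125; 38/125+153/500→61/100; 39/100+61/100→1. L = 957/500 ≈ 1.9140.
Efficiency = H/L = 1.7947/1.9140 = 93.8%.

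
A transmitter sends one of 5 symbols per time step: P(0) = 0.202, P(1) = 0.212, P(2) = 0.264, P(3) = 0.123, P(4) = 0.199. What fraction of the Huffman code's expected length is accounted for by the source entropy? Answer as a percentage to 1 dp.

Entropy H = −Σ p log₂ p ≈ 2.2832 bits.
Huffman merges: 123/1000+199/1000→161/500; 101/500+53/250→207/500; 33/125+161/500→293/500; 207/500+293/500→1. L = 1161/500 ≈ 2.3220.
Efficiency = H/L = 2.2832/2.3220 = 98.3%.

98.3%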